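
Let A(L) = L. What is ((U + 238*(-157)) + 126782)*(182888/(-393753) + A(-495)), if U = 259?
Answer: -17494751617525/393753 ≈ -4.4431e+7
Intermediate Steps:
((U + 238*(-157)) + 126782)*(182888/(-393753) + A(-495)) = ((259 + 238*(-157)) + 126782)*(182888/(-393753) - 495) = ((259 - 37366) + 126782)*(182888*(-1/393753) - 495) = (-37107 + 126782)*(-182888/393753 - 495) = 89675*(-195090623/393753) = -17494751617525/393753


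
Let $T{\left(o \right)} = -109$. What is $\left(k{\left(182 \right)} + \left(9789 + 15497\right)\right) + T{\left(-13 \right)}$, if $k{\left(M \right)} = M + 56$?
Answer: $25415$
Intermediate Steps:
$k{\left(M \right)} = 56 + M$
$\left(k{\left(182 \right)} + \left(9789 + 15497\right)\right) + T{\left(-13 \right)} = \left(\left(56 + 182\right) + \left(9789 + 15497\right)\right) - 109 = \left(238 + 25286\right) - 109 = 25524 - 109 = 25415$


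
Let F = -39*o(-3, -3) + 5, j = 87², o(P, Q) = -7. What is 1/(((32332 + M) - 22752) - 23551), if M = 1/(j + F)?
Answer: -7847/109630436 ≈ -7.1577e-5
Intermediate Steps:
j = 7569
F = 278 (F = -39*(-7) + 5 = 273 + 5 = 278)
M = 1/7847 (M = 1/(7569 + 278) = 1/7847 ≈ 0.00012744)
1/(((32332 + M) - 22752) - 23551) = 1/(((32332 + 1/7847) - 22752) - 23551) = 1/((253709205/7847 - 22752) - 23551) = 1/(75174261/7847 - 23551) = 1/(-109630436/7847) = -7847/109630436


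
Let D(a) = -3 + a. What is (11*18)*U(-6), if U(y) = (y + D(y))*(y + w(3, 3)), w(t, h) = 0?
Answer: 17820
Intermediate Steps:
U(y) = y*(-3 + 2*y) (U(y) = (y + (-3 + y))*(y + 0) = (-3 + 2*y)*y = y*(-3 + 2*y))
(11*18)*U(-6) = (11*18)*(-6*(-3 + 2*(-6))) = 198*(-6*(-3 - 12)) = 198*(-6*(-15)) = 198*90 = 17820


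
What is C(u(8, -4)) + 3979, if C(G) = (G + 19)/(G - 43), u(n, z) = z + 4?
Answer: 171078/43 ≈ 3978.6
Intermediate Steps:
u(n, z) = 4 + z
C(G) = (19 + G)/(-43 + G)
C(u(8, -4)) + 3979 = (19 + (4 - 4))/(-43 + (4 - 4)) + 3979 = (19 + 0)/(-43 + 0) + 3979 = 19/(-43) + 3979 = -1/43*19 + 3979 = -19/43 + 3979 = 171078/43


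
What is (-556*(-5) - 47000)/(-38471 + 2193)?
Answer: 2010/1649 ≈ 1.2189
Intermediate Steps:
(-556*(-5) - 47000)/(-38471 + 2193) = (2780 - 47000)/(-36278) = -44220*(-1/36278) = 2010/1649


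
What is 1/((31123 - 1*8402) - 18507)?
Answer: 1/4214 ≈ 0.00023730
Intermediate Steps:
1/((31123 - 1*8402) - 18507) = 1/((31123 - 8402) - 18507) = 1/(22721 - 18507) = 1/4214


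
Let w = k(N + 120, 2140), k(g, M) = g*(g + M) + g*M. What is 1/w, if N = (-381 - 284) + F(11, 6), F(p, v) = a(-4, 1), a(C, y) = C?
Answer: -1/2048319 ≈ -4.8820e-7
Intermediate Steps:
F(p, v) = -4
N = -669 (N = (-381 - 284) - 4 = -665 - 4 = -669)
k(g, M) = M*g + g*(M + g) (k(g, M) = g*(M + g) + M*g = M*g + g*(M + g))
w = -2048319 (w = (-669 + 120)*((-669 + 120) + 2*2140) = -549*(-549 + 4280) = -549*3731 = -2048319)
1/w = 1/(-2048319) = -1/2048319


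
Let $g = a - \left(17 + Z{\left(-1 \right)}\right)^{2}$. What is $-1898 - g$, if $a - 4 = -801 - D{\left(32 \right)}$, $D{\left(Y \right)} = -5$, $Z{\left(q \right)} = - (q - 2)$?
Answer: $-706$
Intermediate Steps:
$Z{\left(q \right)} = 2 - q$ ($Z{\left(q \right)} = - (-2 + q) = 2 - q$)
$a = -792$ ($a = 4 - 796 = -792$)
$g = -1192$ ($g = -792 - \left(17 + \left(2 - -1\right)\right)^{2} = -792 - \left(17 + \left(2 + 1\right)\right)^{2} = -792 - \left(17 + 3\right)^{2} = -792 - 20^{2} = -792 - 400 = -1192$)
$-1898 - g = -1898 - -1192 = -1898 + 1192 = -706$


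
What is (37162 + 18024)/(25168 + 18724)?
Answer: 27593/21946 ≈ 1.2573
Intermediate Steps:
(37162 + 18024)/(25168 + 18724) = 55186/43892 = 55186*(1/43892) = 27593/21946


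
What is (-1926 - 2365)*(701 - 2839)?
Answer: 9174158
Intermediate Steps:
(-1926 - 2365)*(701 - 2839) = -4291*(-2138) = 9174158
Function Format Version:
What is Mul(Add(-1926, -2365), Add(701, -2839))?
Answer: 9174158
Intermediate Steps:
Mul(Add(-1926, -2365), Add(701, -2839)) = Mul(-4291, -2138) = 9174158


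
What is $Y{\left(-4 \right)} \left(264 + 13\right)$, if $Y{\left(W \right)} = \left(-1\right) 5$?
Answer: $-1385$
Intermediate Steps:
$Y{\left(W \right)} = -5$
$Y{\left(-4 \right)} \left(264 + 13\right) = - 5 \left(264 + 13\right) = \left(-5\right) 277 = -1385$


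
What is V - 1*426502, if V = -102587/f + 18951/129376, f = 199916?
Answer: -2757799746944107/6466083104 ≈ -4.2650e+5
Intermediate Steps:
V = -2370921899/6466083104 (V = -102587/199916 + 18951/129376 = -2370921899/6466083104 ≈ -0.36667)
V - 1*426502 = -2370921899/6466083104 - 1*426502 = -2370921899/6466083104 - 426502 = -2757799746944107/6466083104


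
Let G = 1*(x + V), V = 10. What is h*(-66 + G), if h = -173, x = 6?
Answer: 8650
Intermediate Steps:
G = 16 (G = 1*(6 + 10) = 1*16 = 16)
h*(-66 + G) = -173*(-66 + 16) = -173*(-50) = 8650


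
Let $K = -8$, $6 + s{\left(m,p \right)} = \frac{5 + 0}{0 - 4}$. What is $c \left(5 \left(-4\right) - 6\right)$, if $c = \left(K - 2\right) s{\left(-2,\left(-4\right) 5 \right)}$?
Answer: $-1885$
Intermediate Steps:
$s{\left(m,p \right)} = - \frac{29}{4}$ ($s{\left(m,p \right)} = -6 + \frac{5 + 0}{0 - 4} = -6 + \frac{5}{-4} = -6 + 5 \left(- \frac{1}{4}\right) = -6 - \frac{5}{4} = - \frac{29}{4}$)
$c = \frac{145}{2}$ ($c = \left(-8 - 2\right) \left(- \frac{29}{4}\right) = \left(-10\right) \left(- \frac{29}{4}\right) = \frac{145}{2} \approx 72.5$)
$c \left(5 \left(-4\right) - 6\right) = \frac{145 \left(5 \left(-4\right) - 6\right)}{2} = \frac{145 \left(-20 - 6\right)}{2} = \frac{145}{2} \left(-26\right) = -1885$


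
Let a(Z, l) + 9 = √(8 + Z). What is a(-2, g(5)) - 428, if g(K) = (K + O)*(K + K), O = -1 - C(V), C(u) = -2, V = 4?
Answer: -437 + √6 ≈ -434.55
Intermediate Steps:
O = 1 (O = -1 - 1*(-2) = -1 + 2 = 1)
g(K) = 2*K*(1 + K) (g(K) = (K + 1)*(K + K) = (1 + K)*(2*K) = 2*K*(1 + K))
a(Z, l) = -9 + √(8 + Z)
a(-2, g(5)) - 428 = (-9 + √(8 - 2)) - 428 = (-9 + √6) - 428 = -437 + √6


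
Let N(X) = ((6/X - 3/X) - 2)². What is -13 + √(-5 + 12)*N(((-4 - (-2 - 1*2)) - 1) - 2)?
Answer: -13 + 9*√7 ≈ 10.812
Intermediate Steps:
N(X) = (-2 + 3/X)² (N(X) = (3/X - 2)² = (-2 + 3/X)²)
-13 + √(-5 + 12)*N(((-4 - (-2 - 1*2)) - 1) - 2) = -13 + √(-5 + 12)*((-3 + 2*(((-4 - (-2 - 1*2)) - 1) - 2))²/(((-4 - (-2 - 1*2)) - 1) - 2)²) = -13 + √7*((-3 + 2*(((-4 - (-2 - 2)) - 1) - 2))²/(((-4 - (-2 - 2)) - 1) - 2)²) = -13 + √7*((-3 + 2*(((-4 - 1*(-4)) - 1) - 2))²/(((-4 - 1*(-4)) - 1) - 2)²) = -13 + √7*((-3 + 2*(((-4 + 4) - 1) - 2))²/(((-4 + 4) - 1) - 2)²) = -13 + √7*((-3 + 2*((0 - 1) - 2))²/((0 - 1) - 2)²) = -13 + √7*((-3 + 2*(-1 - 2))²/(-1 - 2)²) = -13 + √7*((-3 + 2*(-3))²/(-3)²) = -13 + √7*((-3 - 6)²/9) = -13 + √7*((⅑)*(-9)²) = -13 + √7*((⅑)*81) = -13 + √7*9 = -13 + 9*√7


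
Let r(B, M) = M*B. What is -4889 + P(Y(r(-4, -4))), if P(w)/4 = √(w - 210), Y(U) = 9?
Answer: -4889 + 4*I*√201 ≈ -4889.0 + 56.71*I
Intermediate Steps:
r(B, M) = B*M
P(w) = 4*√(-210 + w) (P(w) = 4*√(w - 210) = 4*√(-210 + w))
-4889 + P(Y(r(-4, -4))) = -4889 + 4*√(-210 + 9) = -4889 + 4*√(-201) = -4889 + 4*(I*√201) = -4889 + 4*I*√201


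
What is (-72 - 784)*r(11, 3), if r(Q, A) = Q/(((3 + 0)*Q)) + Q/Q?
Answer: -3424/3 ≈ -1141.3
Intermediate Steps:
r(Q, A) = 4/3 (r(Q, A) = Q/((3*Q)) + 1 = Q*(1/(3*Q)) + 1 = ⅓ + 1 = 4/3)
(-72 - 784)*r(11, 3) = (-72 - 784)*(4/3) = -856*4/3 = -3424/3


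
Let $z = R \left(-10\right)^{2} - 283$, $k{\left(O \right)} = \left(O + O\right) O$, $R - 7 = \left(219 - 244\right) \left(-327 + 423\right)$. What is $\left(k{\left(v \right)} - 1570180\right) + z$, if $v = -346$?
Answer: $-1570331$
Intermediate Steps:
$R = -2393$ ($R = 7 + \left(219 - 244\right) \left(-327 + 423\right) = 7 - 2400 = -2393$)
$k{\left(O \right)} = 2 O^{2}$ ($k{\left(O \right)} = 2 O O = 2 O^{2}$)
$z = -239583$ ($z = - 2393 \left(-10\right)^{2} - 283 = \left(-2393\right) 100 - 283 = -239300 - 283 = -239583$)
$\left(k{\left(v \right)} - 1570180\right) + z = \left(2 \left(-346\right)^{2} - 1570180\right) - 239583 = \left(2 \cdot 119716 - 1570180\right) - 239583 = \left(239432 - 1570180\right) - 239583 = -1330748 - 239583 = -1570331$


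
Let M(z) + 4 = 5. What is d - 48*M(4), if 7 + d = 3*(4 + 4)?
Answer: -31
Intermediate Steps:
M(z) = 1 (M(z) = -4 + 5 = 1)
d = 17 (d = -7 + 3*(4 + 4) = -7 + 3*8 = -7 + 24 = 17)
d - 48*M(4) = 17 - 48*1 = 17 - 48 = -31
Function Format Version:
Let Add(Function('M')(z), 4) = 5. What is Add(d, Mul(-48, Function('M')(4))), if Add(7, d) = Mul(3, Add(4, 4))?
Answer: -31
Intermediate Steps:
Function('M')(z) = 1 (Function('M')(z) = Add(-4, 5) = 1)
d = 17 (d = Add(-7, Mul(3, Add(4, 4))) = Add(-7, Mul(3, 8)) = Add(-7, 24) = 17)
Add(d, Mul(-48, Function('M')(4))) = Add(17, Mul(-48, 1)) = Add(17, -48) = -31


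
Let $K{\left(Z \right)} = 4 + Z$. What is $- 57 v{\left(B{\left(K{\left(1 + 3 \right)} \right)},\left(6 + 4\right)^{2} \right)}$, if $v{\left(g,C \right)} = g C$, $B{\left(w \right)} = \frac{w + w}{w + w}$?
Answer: $-5700$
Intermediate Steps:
$B{\left(w \right)} = 1$ ($B{\left(w \right)} = \frac{2 w}{2 w} = 2 w \frac{1}{2 w} = 1$)
$v{\left(g,C \right)} = C g$
$- 57 v{\left(B{\left(K{\left(1 + 3 \right)} \right)},\left(6 + 4\right)^{2} \right)} = - 57 \left(6 + 4\right)^{2} \cdot 1 = - 57 \cdot 10^{2} \cdot 1 = - 57 \cdot 100 \cdot 1 = \left(-57\right) 100 = -5700$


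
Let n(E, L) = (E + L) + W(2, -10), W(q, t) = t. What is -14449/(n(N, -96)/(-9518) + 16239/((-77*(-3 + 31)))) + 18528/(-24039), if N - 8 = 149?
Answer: 395823424399148/206565468309 ≈ 1916.2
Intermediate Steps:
N = 157 (N = 8 + 149 = 157)
n(E, L) = -10 + E + L (n(E, L) = (E + L) - 10 = -10 + E + L)
-14449/(n(N, -96)/(-9518) + 16239/((-77*(-3 + 31)))) + 18528/(-24039) = -14449/((-10 + 157 - 96)/(-9518) + 16239/((-77*(-3 + 31)))) + 18528/(-24039) = -14449/(51*(-1/9518) + 16239/((-77*28))) + 18528*(-1/24039) = -14449/(-51/9518 + 16239/(-2156)) - 6176/8013 = -14449/(-51/9518 + 16239*(-1/2156)) - 6176/8013 = -14449/(-51/9518 - 16239/2156) - 6176/8013 = -14449/(-77336379/10260404) - 6176/8013 = -14449*(-10260404/77336379) - 6176/8013 = 148252577396/77336379 - 6176/8013 = 395823424399148/206565468309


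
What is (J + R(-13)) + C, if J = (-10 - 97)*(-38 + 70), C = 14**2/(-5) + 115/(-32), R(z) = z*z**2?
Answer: -906207/160 ≈ -5663.8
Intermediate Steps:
R(z) = z**3
C = -6847/160 (C = 196*(-1/5) + 115*(-1/32) = -196/5 - 115/32 = -6847/160 ≈ -42.794)
J = -3424 (J = -107*32 = -3424)
(J + R(-13)) + C = (-3424 + (-13)**3) - 6847/160 = (-3424 - 2197) - 6847/160 = -5621 - 6847/160 = -906207/160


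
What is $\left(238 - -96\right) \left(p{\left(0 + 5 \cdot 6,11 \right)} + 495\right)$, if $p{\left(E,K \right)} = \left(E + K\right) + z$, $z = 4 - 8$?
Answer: $177688$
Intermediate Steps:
$z = -4$ ($z = 4 - 8 = -4$)
$p{\left(E,K \right)} = -4 + E + K$ ($p{\left(E,K \right)} = \left(E + K\right) - 4 = -4 + E + K$)
$\left(238 - -96\right) \left(p{\left(0 + 5 \cdot 6,11 \right)} + 495\right) = \left(238 - -96\right) \left(\left(-4 + \left(0 + 5 \cdot 6\right) + 11\right) + 495\right) = \left(238 + 96\right) \left(\left(-4 + \left(0 + 30\right) + 11\right) + 495\right) = 334 \left(\left(-4 + 30 + 11\right) + 495\right) = 334 \left(37 + 495\right) = 334 \cdot 532 = 177688$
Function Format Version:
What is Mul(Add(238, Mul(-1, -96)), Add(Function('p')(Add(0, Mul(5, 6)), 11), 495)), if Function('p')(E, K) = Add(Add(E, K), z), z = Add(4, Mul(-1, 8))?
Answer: 177688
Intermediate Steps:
z = -4 (z = Add(4, -8) = -4)
Function('p')(E, K) = Add(-4, E, K) (Function('p')(E, K) = Add(Add(E, K), -4) = Add(-4, E, K))
Mul(Add(238, Mul(-1, -96)), Add(Function('p')(Add(0, Mul(5, 6)), 11), 495)) = Mul(Add(238, Mul(-1, -96)), Add(Add(-4, Add(0, Mul(5, 6)), 11), 495)) = Mul(Add(238, 96), Add(Add(-4, Add(0, 30), 11), 495)) = Mul(334, Add(Add(-4, 30, 11), 495)) = Mul(334, Add(37, 495)) = Mul(334, 532) = 177688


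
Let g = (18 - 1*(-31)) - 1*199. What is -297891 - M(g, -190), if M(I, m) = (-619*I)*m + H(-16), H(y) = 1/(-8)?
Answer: 138748873/8 ≈ 1.7344e+7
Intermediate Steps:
H(y) = -1/8
g = -150 (g = (18 + 31) - 199 = 49 - 199 = -150)
M(I, m) = -1/8 - 619*I*m (M(I, m) = (-619*I)*m - 1/8 = -619*I*m - 1/8 = -1/8 - 619*I*m)
-297891 - M(g, -190) = -297891 - (-1/8 - 619*(-150)*(-190)) = -297891 - (-1/8 - 17641500) = -297891 - 1*(-141132001/8) = -297891 + 141132001/8 = 138748873/8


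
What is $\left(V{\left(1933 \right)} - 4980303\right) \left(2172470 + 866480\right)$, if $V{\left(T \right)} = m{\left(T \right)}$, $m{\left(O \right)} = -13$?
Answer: $-15134931308200$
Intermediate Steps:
$V{\left(T \right)} = -13$
$\left(V{\left(1933 \right)} - 4980303\right) \left(2172470 + 866480\right) = \left(-13 - 4980303\right) \left(2172470 + 866480\right) = \left(-4980316\right) 3038950 = -15134931308200$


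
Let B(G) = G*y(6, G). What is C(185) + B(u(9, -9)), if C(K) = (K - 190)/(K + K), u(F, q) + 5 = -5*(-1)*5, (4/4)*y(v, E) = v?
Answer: 8879/74 ≈ 119.99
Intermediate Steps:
y(v, E) = v
u(F, q) = 20 (u(F, q) = -5 - 5*(-1)*5 = -5 + 5*5 = -5 + 25 = 20)
C(K) = (-190 + K)/(2*K) (C(K) = (-190 + K)/((2*K)) = (-190 + K)*(1/(2*K)) = (-190 + K)/(2*K))
B(G) = 6*G (B(G) = G*6 = 6*G)
C(185) + B(u(9, -9)) = (½)*(-190 + 185)/185 + 6*20 = (½)*(1/185)*(-5) + 120 = -1/74 + 120 = 8879/74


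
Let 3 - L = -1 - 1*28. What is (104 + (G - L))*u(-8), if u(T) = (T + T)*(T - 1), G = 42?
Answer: 16416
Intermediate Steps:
L = 32 (L = 3 - (-1 - 1*28) = 3 - (-1 - 28) = 3 - 1*(-29) = 3 + 29 = 32)
u(T) = 2*T*(-1 + T) (u(T) = (2*T)*(-1 + T) = 2*T*(-1 + T))
(104 + (G - L))*u(-8) = (104 + (42 - 1*32))*(2*(-8)*(-1 - 8)) = (104 + (42 - 32))*(2*(-8)*(-9)) = (104 + 10)*144 = 114*144 = 16416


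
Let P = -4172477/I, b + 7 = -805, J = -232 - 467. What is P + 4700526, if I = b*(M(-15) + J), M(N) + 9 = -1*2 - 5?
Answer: 2729027212603/580580 ≈ 4.7005e+6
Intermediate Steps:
J = -699
b = -812 (b = -7 - 805 = -812)
M(N) = -16 (M(N) = -9 + (-1*2 - 5) = -9 + (-2 - 5) = -9 - 7 = -16)
I = 580580 (I = -812*(-16 - 699) = -812*(-715) = 580580)
P = -4172477/580580 ≈ -7.1867
P + 4700526 = -4172477/580580 + 4700526 = 2729027212603/580580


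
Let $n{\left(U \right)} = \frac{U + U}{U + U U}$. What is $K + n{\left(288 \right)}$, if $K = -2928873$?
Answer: $- \frac{846444295}{289} \approx -2.9289 \cdot 10^{6}$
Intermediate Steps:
$n{\left(U \right)} = \frac{2 U}{U + U^{2}}$
$K + n{\left(288 \right)} = -2928873 + \frac{2}{1 + 288} = -2928873 + \frac{2}{289} = - \frac{846444295}{289}$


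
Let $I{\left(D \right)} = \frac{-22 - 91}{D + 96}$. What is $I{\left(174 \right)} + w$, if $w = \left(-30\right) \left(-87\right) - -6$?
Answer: $\frac{706207}{270} \approx 2615.6$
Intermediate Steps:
$w = 2616$ ($w = 2610 + 6 = 2616$)
$I{\left(D \right)} = - \frac{113}{96 + D}$
$I{\left(174 \right)} + w = - \frac{113}{96 + 174} + 2616 = - \frac{113}{270} + 2616 = \frac{706207}{270}$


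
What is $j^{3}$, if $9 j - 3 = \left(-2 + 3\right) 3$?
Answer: $\frac{8}{27} \approx 0.2963$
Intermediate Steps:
$j = \frac{2}{3}$ ($j = \frac{1}{3} + \frac{\left(-2 + 3\right) 3}{9} = \frac{1}{3} + \frac{1 \cdot 3}{9} = \frac{1}{3} + \frac{1}{9} \cdot 3 = \frac{1}{3} + \frac{1}{3} = \frac{2}{3} \approx 0.66667$)
$j^{3} = \left(\frac{2}{3}\right)^{3} = \frac{8}{27}$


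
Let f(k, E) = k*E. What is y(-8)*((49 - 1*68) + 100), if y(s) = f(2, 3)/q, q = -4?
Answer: -243/2 ≈ -121.50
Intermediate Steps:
f(k, E) = E*k
y(s) = -3/2 (y(s) = (3*2)/(-4) = 6*(-¼) = -3/2)
y(-8)*((49 - 1*68) + 100) = -3*((49 - 1*68) + 100)/2 = -3*((49 - 68) + 100)/2 = -3*(-19 + 100)/2 = -3/2*81 = -243/2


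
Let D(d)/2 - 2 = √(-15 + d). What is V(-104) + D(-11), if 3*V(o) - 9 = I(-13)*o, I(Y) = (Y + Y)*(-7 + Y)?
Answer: -54059/3 + 2*I*√26 ≈ -18020.0 + 10.198*I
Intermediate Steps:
I(Y) = 2*Y*(-7 + Y) (I(Y) = (2*Y)*(-7 + Y) = 2*Y*(-7 + Y))
V(o) = 3 + 520*o/3 (V(o) = 3 + ((2*(-13)*(-7 - 13))*o)/3 = 3 + ((2*(-13)*(-20))*o)/3 = 3 + (520*o)/3 = 3 + 520*o/3)
D(d) = 4 + 2*√(-15 + d)
V(-104) + D(-11) = (3 + (520/3)*(-104)) + (4 + 2*√(-15 - 11)) = (3 - 54080/3) + (4 + 2*√(-26)) = -54071/3 + (4 + 2*(I*√26)) = -54071/3 + (4 + 2*I*√26) = -54059/3 + 2*I*√26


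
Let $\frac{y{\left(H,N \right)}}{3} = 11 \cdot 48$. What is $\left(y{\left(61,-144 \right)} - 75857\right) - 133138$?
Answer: $-207411$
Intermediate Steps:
$y{\left(H,N \right)} = 1584$ ($y{\left(H,N \right)} = 3 \cdot 11 \cdot 48 = 3 \cdot 528 = 1584$)
$\left(y{\left(61,-144 \right)} - 75857\right) - 133138 = \left(1584 - 75857\right) - 133138 = -74273 - 133138 = -207411$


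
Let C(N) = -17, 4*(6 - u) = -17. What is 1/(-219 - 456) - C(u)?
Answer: 11474/675 ≈ 16.999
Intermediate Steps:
u = 41/4 (u = 6 - ¼*(-17) = 6 + 17/4 = 41/4 ≈ 10.250)
1/(-219 - 456) - C(u) = 1/(-219 - 456) - 1*(-17) = 1/(-675) + 17 = -1/675 + 17 = 11474/675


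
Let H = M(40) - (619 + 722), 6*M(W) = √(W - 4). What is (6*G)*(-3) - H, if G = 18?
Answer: 1016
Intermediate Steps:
M(W) = √(-4 + W)/6 (M(W) = √(W - 4)/6 = √(-4 + W)/6)
H = -1340 (H = √(-4 + 40)/6 - (619 + 722) = √36/6 - 1*1341 = (⅙)*6 - 1341 = 1 - 1341 = -1340)
(6*G)*(-3) - H = (6*18)*(-3) - 1*(-1340) = 108*(-3) + 1340 = -324 + 1340 = 1016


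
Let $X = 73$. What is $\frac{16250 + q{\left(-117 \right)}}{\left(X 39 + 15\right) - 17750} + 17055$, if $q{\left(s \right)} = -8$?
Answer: $\frac{126949299}{7444} \approx 17054.0$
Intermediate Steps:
$\frac{16250 + q{\left(-117 \right)}}{\left(X 39 + 15\right) - 17750} + 17055 = \frac{16250 - 8}{\left(73 \cdot 39 + 15\right) - 17750} + 17055 = \frac{16242}{\left(2847 + 15\right) - 17750} + 17055 = \frac{16242}{2862 - 17750} + 17055 = \frac{16242}{-14888} + 17055 = 16242 \left(- \frac{1}{14888}\right) + 17055 = - \frac{8121}{7444} + 17055 = \frac{126949299}{7444}$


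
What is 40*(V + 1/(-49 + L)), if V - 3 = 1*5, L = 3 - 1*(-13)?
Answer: 10520/33 ≈ 318.79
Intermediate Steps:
L = 16 (L = 3 + 13 = 16)
V = 8 (V = 3 + 1*5 = 3 + 5 = 8)
40*(V + 1/(-49 + L)) = 40*(8 + 1/(-49 + 16)) = 40*(8 + 1/(-33)) = 40*(8 - 1/33) = 40*(263/33) = 10520/33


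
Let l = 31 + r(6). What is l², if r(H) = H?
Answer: 1369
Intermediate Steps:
l = 37 (l = 31 + 6 = 37)
l² = 37² = 1369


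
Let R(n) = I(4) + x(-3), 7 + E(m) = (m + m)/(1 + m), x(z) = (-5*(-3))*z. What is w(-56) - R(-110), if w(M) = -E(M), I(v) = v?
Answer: 2528/55 ≈ 45.964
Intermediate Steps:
x(z) = 15*z
E(m) = -7 + 2*m/(1 + m) (E(m) = -7 + (m + m)/(1 + m) = -7 + (2*m)/(1 + m) = -7 + 2*m/(1 + m))
w(M) = -(-7 - 5*M)/(1 + M)
R(n) = -41 (R(n) = 4 + 15*(-3) = 4 - 45 = -41)
w(-56) - R(-110) = (7 + 5*(-56))/(1 - 56) - 1*(-41) = (7 - 280)/(-55) + 41 = -1/55*(-273) + 41 = 273/55 + 41 = 2528/55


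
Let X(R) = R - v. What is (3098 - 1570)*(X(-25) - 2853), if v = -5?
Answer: -4389944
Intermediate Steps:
X(R) = 5 + R (X(R) = R - 1*(-5) = R + 5 = 5 + R)
(3098 - 1570)*(X(-25) - 2853) = (3098 - 1570)*((5 - 25) - 2853) = 1528*(-20 - 2853) = 1528*(-2873) = -4389944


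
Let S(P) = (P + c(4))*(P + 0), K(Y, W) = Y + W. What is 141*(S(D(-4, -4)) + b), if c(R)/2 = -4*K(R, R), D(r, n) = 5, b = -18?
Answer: -44133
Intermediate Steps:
K(Y, W) = W + Y
c(R) = -16*R (c(R) = 2*(-4*(R + R)) = 2*(-8*R) = -16*R)
S(P) = P*(-64 + P) (S(P) = (P - 16*4)*(P + 0) = (P - 64)*P = (-64 + P)*P = P*(-64 + P))
141*(S(D(-4, -4)) + b) = 141*(5*(-64 + 5) - 18) = 141*(5*(-59) - 18) = 141*(-295 - 18) = 141*(-313) = -44133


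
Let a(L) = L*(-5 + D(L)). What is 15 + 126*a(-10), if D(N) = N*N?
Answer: -119685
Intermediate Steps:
D(N) = N²
a(L) = L*(-5 + L²)
15 + 126*a(-10) = 15 + 126*(-10*(-5 + (-10)²)) = 15 + 126*(-10*(-5 + 100)) = 15 + 126*(-10*95) = 15 + 126*(-950) = 15 - 119700 = -119685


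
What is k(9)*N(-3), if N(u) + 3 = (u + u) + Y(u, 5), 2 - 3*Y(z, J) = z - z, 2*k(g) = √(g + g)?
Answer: -25*√2/2 ≈ -17.678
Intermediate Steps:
k(g) = √2*√g/2 (k(g) = √(g + g)/2 = √(2*g)/2 = (√2*√g)/2 = √2*√g/2)
Y(z, J) = ⅔ (Y(z, J) = ⅔ - (z - z)/3 = ⅔ - ⅓*0 = ⅔ + 0 = ⅔)
N(u) = -7/3 + 2*u (N(u) = -3 + ((u + u) + ⅔) = -3 + (2*u + ⅔) = -3 + (⅔ + 2*u) = -7/3 + 2*u)
k(9)*N(-3) = (√2*√9/2)*(-7/3 + 2*(-3)) = ((½)*√2*3)*(-7/3 - 6) = (3*√2/2)*(-25/3) = -25*√2/2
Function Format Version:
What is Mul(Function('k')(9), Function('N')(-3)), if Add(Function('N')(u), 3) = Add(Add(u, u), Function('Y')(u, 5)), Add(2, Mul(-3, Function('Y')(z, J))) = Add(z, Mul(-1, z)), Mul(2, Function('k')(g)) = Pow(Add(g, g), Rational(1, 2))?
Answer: Mul(Rational(-25, 2), Pow(2, Rational(1, 2))) ≈ -17.678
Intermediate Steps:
Function('k')(g) = Mul(Rational(1, 2), Pow(2, Rational(1, 2)), Pow(g, Rational(1, 2))) (Function('k')(g) = Mul(Rational(1, 2), Pow(Add(g, g), Rational(1, 2))) = Mul(Rational(1, 2), Pow(Mul(2, g), Rational(1, 2))) = Mul(Rational(1, 2), Mul(Pow(2, Rational(1, 2)), Pow(g, Rational(1, 2)))) = Mul(Rational(1, 2), Pow(2, Rational(1, 2)), Pow(g, Rational(1, 2))))
Function('Y')(z, J) = Rational(2, 3) (Function('Y')(z, J) = Add(Rational(2, 3), Mul(Rational(-1, 3), Add(z, Mul(-1, z)))) = Add(Rational(2, 3), Mul(Rational(-1, 3), 0)) = Add(Rational(2, 3), 0) = Rational(2, 3))
Function('N')(u) = Add(Rational(-7, 3), Mul(2, u)) (Function('N')(u) = Add(-3, Add(Add(u, u), Rational(2, 3))) = Add(-3, Add(Mul(2, u), Rational(2, 3))) = Add(-3, Add(Rational(2, 3), Mul(2, u))) = Add(Rational(-7, 3), Mul(2, u)))
Mul(Function('k')(9), Function('N')(-3)) = Mul(Mul(Rational(1, 2), Pow(2, Rational(1, 2)), Pow(9, Rational(1, 2))), Add(Rational(-7, 3), Mul(2, -3))) = Mul(Mul(Rational(1, 2), Pow(2, Rational(1, 2)), 3), Add(Rational(-7, 3), -6)) = Mul(Mul(Rational(3, 2), Pow(2, Rational(1, 2))), Rational(-25, 3)) = Mul(Rational(-25, 2), Pow(2, Rational(1, 2)))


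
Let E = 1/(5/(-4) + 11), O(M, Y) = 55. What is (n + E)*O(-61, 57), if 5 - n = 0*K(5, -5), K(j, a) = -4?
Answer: 10945/39 ≈ 280.64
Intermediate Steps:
n = 5 (n = 5 - 0*(-4) = 5 - 1*0 = 5 + 0 = 5)
E = 4/39 (E = 1/(5*(-¼) + 11) = 1/(-5/4 + 11) = 1/(39/4) = 4/39 ≈ 0.10256)
(n + E)*O(-61, 57) = (5 + 4/39)*55 = (199/39)*55 = 10945/39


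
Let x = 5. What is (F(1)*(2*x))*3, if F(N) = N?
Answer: 30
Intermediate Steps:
(F(1)*(2*x))*3 = (1*(2*5))*3 = (1*10)*3 = 10*3 = 30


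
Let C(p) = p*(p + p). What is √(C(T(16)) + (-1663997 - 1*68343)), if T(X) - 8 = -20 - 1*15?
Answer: I*√1730882 ≈ 1315.6*I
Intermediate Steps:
T(X) = -27 (T(X) = 8 + (-20 - 1*15) = 8 + (-20 - 15) = 8 - 35 = -27)
C(p) = 2*p² (C(p) = p*(2*p) = 2*p²)
√(C(T(16)) + (-1663997 - 1*68343)) = √(2*(-27)² + (-1663997 - 1*68343)) = √(2*729 + (-1663997 - 68343)) = √(1458 - 1732340) = √(-1730882) = I*√1730882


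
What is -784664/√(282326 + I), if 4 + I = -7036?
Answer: -9124*√275286/3201 ≈ -1495.5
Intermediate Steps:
I = -7040 (I = -4 - 7036 = -7040)
-784664/√(282326 + I) = -784664/√(282326 - 7040) = -784664*√275286/275286 = -9124*√275286/3201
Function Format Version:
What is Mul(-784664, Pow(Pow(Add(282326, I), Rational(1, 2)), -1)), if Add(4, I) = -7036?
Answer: Mul(Rational(-9124, 3201), Pow(275286, Rational(1, 2))) ≈ -1495.5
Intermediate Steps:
I = -7040 (I = Add(-4, -7036) = -7040)
Mul(-784664, Pow(Pow(Add(282326, I), Rational(1, 2)), -1)) = Mul(-784664, Pow(Pow(Add(282326, -7040), Rational(1, 2)), -1)) = Mul(-784664, Pow(Pow(275286, Rational(1, 2)), -1)) = Mul(-784664, Mul(Rational(1, 275286), Pow(275286, Rational(1, 2)))) = Mul(Rational(-9124, 3201), Pow(275286, Rational(1, 2)))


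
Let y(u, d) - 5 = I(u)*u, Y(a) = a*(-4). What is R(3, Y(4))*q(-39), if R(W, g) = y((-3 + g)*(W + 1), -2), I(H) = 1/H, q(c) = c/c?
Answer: 6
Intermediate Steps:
Y(a) = -4*a
q(c) = 1
y(u, d) = 6 (y(u, d) = 5 + u/u = 5 + 1 = 6)
R(W, g) = 6
R(3, Y(4))*q(-39) = 6*1 = 6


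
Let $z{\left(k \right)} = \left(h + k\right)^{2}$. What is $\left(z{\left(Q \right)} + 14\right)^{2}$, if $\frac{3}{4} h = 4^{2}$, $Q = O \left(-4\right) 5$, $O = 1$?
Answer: $\frac{20164}{81} \approx 248.94$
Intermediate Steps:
$Q = -20$ ($Q = 1 \left(-4\right) 5 = \left(-4\right) 5 = -20$)
$h = \frac{64}{3}$ ($h = \frac{4 \cdot 4^{2}}{3} = \frac{4}{3} \cdot 16 = \frac{64}{3} \approx 21.333$)
$z{\left(k \right)} = \left(\frac{64}{3} + k\right)^{2}$
$\left(z{\left(Q \right)} + 14\right)^{2} = \left(\frac{\left(64 + 3 \left(-20\right)\right)^{2}}{9} + 14\right)^{2} = \left(\frac{\left(64 - 60\right)^{2}}{9} + 14\right)^{2} = \left(\frac{4^{2}}{9} + 14\right)^{2} = \left(\frac{1}{9} \cdot 16 + 14\right)^{2} = \left(\frac{16}{9} + 14\right)^{2} = \left(\frac{142}{9}\right)^{2} = \frac{20164}{81}$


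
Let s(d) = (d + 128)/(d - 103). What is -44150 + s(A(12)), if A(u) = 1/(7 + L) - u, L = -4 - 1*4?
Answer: -5121515/116 ≈ -44151.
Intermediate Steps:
L = -8 (L = -4 - 4 = -8)
A(u) = -1 - u (A(u) = 1/(7 - 8) - u = 1/(-1) - u = -1 - u)
s(d) = (128 + d)/(-103 + d)
-44150 + s(A(12)) = -44150 + (128 + (-1 - 1*12))/(-103 + (-1 - 1*12)) = -44150 + (128 + (-1 - 12))/(-103 + (-1 - 12)) = -44150 + (128 - 13)/(-103 - 13) = -44150 + 115/(-116) = -44150 - 1/116*115 = -44150 - 115/116 = -5121515/116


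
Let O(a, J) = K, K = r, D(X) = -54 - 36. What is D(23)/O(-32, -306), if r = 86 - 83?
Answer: -30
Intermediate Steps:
D(X) = -90
r = 3
K = 3
O(a, J) = 3
D(23)/O(-32, -306) = -90/3 = -90*⅓ = -30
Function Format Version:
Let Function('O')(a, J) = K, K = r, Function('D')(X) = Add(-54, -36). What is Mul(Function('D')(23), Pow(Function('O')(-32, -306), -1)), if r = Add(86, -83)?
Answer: -30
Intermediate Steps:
Function('D')(X) = -90
r = 3
K = 3
Function('O')(a, J) = 3
Mul(Function('D')(23), Pow(Function('O')(-32, -306), -1)) = Mul(-90, Pow(3, -1)) = Mul(-90, Rational(1, 3)) = -30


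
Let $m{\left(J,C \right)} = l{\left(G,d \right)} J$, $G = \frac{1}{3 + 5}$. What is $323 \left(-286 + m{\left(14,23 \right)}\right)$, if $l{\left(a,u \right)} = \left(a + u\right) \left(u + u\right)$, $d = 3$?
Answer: $- \frac{15181}{2} \approx -7590.5$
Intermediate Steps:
$G = \frac{1}{8} \approx 0.125$
$l{\left(a,u \right)} = 2 u \left(a + u\right)$ ($l{\left(a,u \right)} = \left(a + u\right) 2 u = 2 u \left(a + u\right)$)
$m{\left(J,C \right)} = \frac{75 J}{4}$ ($m{\left(J,C \right)} = 2 \cdot 3 \left(\frac{1}{8} + 3\right) J = 2 \cdot 3 \cdot \frac{25}{8} J = \frac{75 J}{4}$)
$323 \left(-286 + m{\left(14,23 \right)}\right) = 323 \left(-286 + \frac{75}{4} \cdot 14\right) = 323 \left(-286 + \frac{525}{2}\right) = 323 \left(- \frac{47}{2}\right) = - \frac{15181}{2}$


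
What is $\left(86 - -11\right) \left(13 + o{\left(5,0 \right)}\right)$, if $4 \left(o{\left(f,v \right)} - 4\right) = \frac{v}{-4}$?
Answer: $1649$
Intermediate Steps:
$o{\left(f,v \right)} = 4 - \frac{v}{16}$ ($o{\left(f,v \right)} = 4 + \frac{v \frac{1}{-4}}{4} = 4 + \frac{v \left(- \frac{1}{4}\right)}{4} = 4 + \frac{\left(- \frac{1}{4}\right) v}{4} = 4 - \frac{v}{16}$)
$\left(86 - -11\right) \left(13 + o{\left(5,0 \right)}\right) = \left(86 - -11\right) \left(13 + \left(4 - 0\right)\right) = \left(86 + 11\right) \left(13 + \left(4 + 0\right)\right) = 97 \left(13 + 4\right) = 97 \cdot 17 = 1649$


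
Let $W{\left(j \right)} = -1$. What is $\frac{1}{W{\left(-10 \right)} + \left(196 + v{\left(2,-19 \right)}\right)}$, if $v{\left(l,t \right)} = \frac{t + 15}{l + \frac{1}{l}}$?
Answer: $\frac{5}{967} \approx 0.0051706$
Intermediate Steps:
$v{\left(l,t \right)} = \frac{15 + t}{l + \frac{1}{l}}$
$\frac{1}{W{\left(-10 \right)} + \left(196 + v{\left(2,-19 \right)}\right)} = \frac{1}{-1 + \left(196 + \frac{2 \left(15 - 19\right)}{1 + 2^{2}}\right)} = \frac{1}{-1 + \left(196 + 2 \frac{1}{1 + 4} \left(-4\right)\right)} = \frac{1}{-1 + \left(196 + 2 \cdot \frac{1}{5} \left(-4\right)\right)} = \frac{1}{-1 + \left(196 - \frac{8}{5}\right)} = \frac{1}{-1 + \frac{972}{5}} = \frac{1}{\frac{967}{5}} = \frac{5}{967}$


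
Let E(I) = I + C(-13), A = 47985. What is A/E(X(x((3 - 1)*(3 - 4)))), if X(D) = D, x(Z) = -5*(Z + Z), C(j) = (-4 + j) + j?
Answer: -9597/2 ≈ -4798.5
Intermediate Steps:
C(j) = -4 + 2*j
x(Z) = -10*Z
E(I) = -30 + I (E(I) = I + (-4 + 2*(-13)) = I + (-4 - 26) = I - 30 = -30 + I)
A/E(X(x((3 - 1)*(3 - 4)))) = 47985/(-30 - 10*(3 - 1)*(3 - 4)) = 47985/(-30 - 20*(-1)) = 47985/(-30 - 10*(-2)) = 47985/(-30 + 20) = 47985/(-10) = 47985*(-⅒) = -9597/2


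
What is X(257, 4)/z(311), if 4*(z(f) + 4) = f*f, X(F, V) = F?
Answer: 1028/96705 ≈ 0.010630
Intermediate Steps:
z(f) = -4 + f²/4 (z(f) = -4 + (f*f)/4 = -4 + f²/4)
X(257, 4)/z(311) = 257/(-4 + (¼)*311²) = 257/(-4 + (¼)*96721) = 257/(-4 + 96721/4) = 257/(96705/4) = 257*(4/96705) = 1028/96705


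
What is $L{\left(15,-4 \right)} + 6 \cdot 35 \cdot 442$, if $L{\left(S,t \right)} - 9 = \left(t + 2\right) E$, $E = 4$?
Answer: $92821$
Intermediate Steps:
$L{\left(S,t \right)} = 17 + 4 t$ ($L{\left(S,t \right)} = 9 + \left(t + 2\right) 4 = 9 + \left(2 + t\right) 4 = 9 + \left(8 + 4 t\right) = 17 + 4 t$)
$L{\left(15,-4 \right)} + 6 \cdot 35 \cdot 442 = \left(17 + 4 \left(-4\right)\right) + 6 \cdot 35 \cdot 442 = \left(17 - 16\right) + 210 \cdot 442 = 1 + 92820 = 92821$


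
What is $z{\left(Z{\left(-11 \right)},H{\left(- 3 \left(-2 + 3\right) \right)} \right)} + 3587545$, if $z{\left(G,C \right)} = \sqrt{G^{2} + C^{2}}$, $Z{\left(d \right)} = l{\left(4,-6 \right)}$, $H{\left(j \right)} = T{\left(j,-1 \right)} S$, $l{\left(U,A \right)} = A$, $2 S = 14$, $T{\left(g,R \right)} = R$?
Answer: $3587545 + \sqrt{85} \approx 3.5876 \cdot 10^{6}$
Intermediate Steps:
$S = 7$ ($S = \frac{1}{2} \cdot 14 = 7$)
$H{\left(j \right)} = -7$ ($H{\left(j \right)} = \left(-1\right) 7 = -7$)
$Z{\left(d \right)} = -6$
$z{\left(G,C \right)} = \sqrt{C^{2} + G^{2}}$
$z{\left(Z{\left(-11 \right)},H{\left(- 3 \left(-2 + 3\right) \right)} \right)} + 3587545 = \sqrt{\left(-7\right)^{2} + \left(-6\right)^{2}} + 3587545 = \sqrt{49 + 36} + 3587545 = \sqrt{85} + 3587545 = 3587545 + \sqrt{85}$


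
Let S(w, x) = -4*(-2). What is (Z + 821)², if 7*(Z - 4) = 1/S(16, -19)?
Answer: 2134532401/3136 ≈ 6.8065e+5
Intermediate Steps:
S(w, x) = 8
Z = 225/56 (Z = 4 + (⅐)/8 = 4 + (⅐)*(⅛) = 4 + 1/56 = 225/56 ≈ 4.0179)
(Z + 821)² = (225/56 + 821)² = (46201/56)² = 2134532401/3136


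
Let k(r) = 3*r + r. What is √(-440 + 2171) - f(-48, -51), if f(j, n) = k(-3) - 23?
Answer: 35 + √1731 ≈ 76.605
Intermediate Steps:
k(r) = 4*r
f(j, n) = -35 (f(j, n) = 4*(-3) - 23 = -12 - 23 = -35)
√(-440 + 2171) - f(-48, -51) = √(-440 + 2171) - 1*(-35) = √1731 + 35 = 35 + √1731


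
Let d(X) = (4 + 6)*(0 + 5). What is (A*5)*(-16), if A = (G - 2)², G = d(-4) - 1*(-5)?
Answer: -224720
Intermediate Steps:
d(X) = 50 (d(X) = 10*5 = 50)
G = 55 (G = 50 - 1*(-5) = 50 + 5 = 55)
A = 2809 (A = (55 - 2)² = 53² = 2809)
(A*5)*(-16) = (2809*5)*(-16) = 14045*(-16) = -224720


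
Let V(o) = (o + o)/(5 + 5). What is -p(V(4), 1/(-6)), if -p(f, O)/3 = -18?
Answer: -54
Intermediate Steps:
V(o) = o/5 (V(o) = (2*o)/10 = (2*o)*(⅒) = o/5)
p(f, O) = 54 (p(f, O) = -3*(-18) = 54)
-p(V(4), 1/(-6)) = -1*54 = -54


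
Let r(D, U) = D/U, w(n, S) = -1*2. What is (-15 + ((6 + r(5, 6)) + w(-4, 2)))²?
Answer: 3721/36 ≈ 103.36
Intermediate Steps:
w(n, S) = -2
(-15 + ((6 + r(5, 6)) + w(-4, 2)))² = (-15 + ((6 + 5/6) - 2))² = (-15 + ((6 + 5*(⅙)) - 2))² = (-15 + ((6 + ⅚) - 2))² = (-15 + (41/6 - 2))² = (-15 + 29/6)² = (-61/6)² = 3721/36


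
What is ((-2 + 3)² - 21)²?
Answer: 400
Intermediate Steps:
((-2 + 3)² - 21)² = (1² - 21)² = (1 - 21)² = (-20)² = 400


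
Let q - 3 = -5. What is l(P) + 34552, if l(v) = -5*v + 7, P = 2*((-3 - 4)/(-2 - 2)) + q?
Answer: 69103/2 ≈ 34552.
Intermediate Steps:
q = -2 (q = 3 - 5 = -2)
P = 3/2 (P = 2*((-3 - 4)/(-2 - 2)) - 2 = 2*(-7/(-4)) - 2 = 2*(-7*(-¼)) - 2 = 2*(7/4) - 2 = 7/2 - 2 = 3/2 ≈ 1.5000)
l(v) = 7 - 5*v
l(P) + 34552 = (7 - 5*3/2) + 34552 = (7 - 15/2) + 34552 = -½ + 34552 = 69103/2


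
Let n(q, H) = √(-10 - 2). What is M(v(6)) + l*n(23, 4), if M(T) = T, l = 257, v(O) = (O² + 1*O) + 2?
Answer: 44 + 514*I*√3 ≈ 44.0 + 890.27*I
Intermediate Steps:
v(O) = 2 + O + O² (v(O) = (O² + O) + 2 = (O + O²) + 2 = 2 + O + O²)
n(q, H) = 2*I*√3 (n(q, H) = √(-12) = 2*I*√3)
M(v(6)) + l*n(23, 4) = (2 + 6 + 6²) + 257*(2*I*√3) = (2 + 6 + 36) + 514*I*√3 = 44 + 514*I*√3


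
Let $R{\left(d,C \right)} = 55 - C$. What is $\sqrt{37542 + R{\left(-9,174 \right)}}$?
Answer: $\sqrt{37423} \approx 193.45$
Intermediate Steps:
$\sqrt{37542 + R{\left(-9,174 \right)}} = \sqrt{37542 + \left(55 - 174\right)} = \sqrt{37542 - 119} = \sqrt{37423}$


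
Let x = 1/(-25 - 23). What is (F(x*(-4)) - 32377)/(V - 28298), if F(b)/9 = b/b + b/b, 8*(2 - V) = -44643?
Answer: 258872/181725 ≈ 1.4245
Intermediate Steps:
V = 44659/8 (V = 2 - 1/8*(-44643) = 2 + 44643/8 = 44659/8 ≈ 5582.4)
x = -1/48 (x = 1/(-48) = -1/48 ≈ -0.020833)
F(b) = 18 (F(b) = 9*(b/b + b/b) = 9*(1 + 1) = 9*2 = 18)
(F(x*(-4)) - 32377)/(V - 28298) = (18 - 32377)/(44659/8 - 28298) = -32359/(-181725/8) = -32359*(-8/181725) = 258872/181725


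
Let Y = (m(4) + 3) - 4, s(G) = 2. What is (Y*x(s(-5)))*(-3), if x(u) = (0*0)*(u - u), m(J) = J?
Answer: 0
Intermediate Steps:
Y = 3 (Y = (4 + 3) - 4 = 7 - 4 = 3)
x(u) = 0 (x(u) = 0*0 = 0)
(Y*x(s(-5)))*(-3) = (3*0)*(-3) = 0*(-3) = 0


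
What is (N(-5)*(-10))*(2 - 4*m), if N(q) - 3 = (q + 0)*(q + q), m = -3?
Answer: -7420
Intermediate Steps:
N(q) = 3 + 2*q² (N(q) = 3 + (q + 0)*(q + q) = 3 + q*(2*q) = 3 + 2*q²)
(N(-5)*(-10))*(2 - 4*m) = ((3 + 2*(-5)²)*(-10))*(2 - 4*(-3)) = ((3 + 2*25)*(-10))*(2 + 12) = ((3 + 50)*(-10))*14 = (53*(-10))*14 = -530*14 = -7420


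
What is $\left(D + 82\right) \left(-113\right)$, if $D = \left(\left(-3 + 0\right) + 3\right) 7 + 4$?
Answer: $-9718$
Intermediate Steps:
$D = 4$ ($D = \left(-3 + 3\right) 7 + 4 = 0 \cdot 7 + 4 = 0 + 4 = 4$)
$\left(D + 82\right) \left(-113\right) = \left(4 + 82\right) \left(-113\right) = 86 \left(-113\right) = -9718$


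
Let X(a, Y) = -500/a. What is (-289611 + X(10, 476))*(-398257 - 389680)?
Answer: 228234619357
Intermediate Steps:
(-289611 + X(10, 476))*(-398257 - 389680) = (-289611 - 500/10)*(-398257 - 389680) = (-289611 - 500*⅒)*(-787937) = (-289611 - 50)*(-787937) = -289661*(-787937) = 228234619357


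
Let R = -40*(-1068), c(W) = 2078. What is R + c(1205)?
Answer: 44798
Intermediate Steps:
R = 42720
R + c(1205) = 42720 + 2078 = 44798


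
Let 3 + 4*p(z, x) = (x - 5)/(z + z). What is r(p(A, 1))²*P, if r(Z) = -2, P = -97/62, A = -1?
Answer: -194/31 ≈ -6.2581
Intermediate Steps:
p(z, x) = -¾ + (-5 + x)/(8*z) (p(z, x) = -¾ + ((x - 5)/(z + z))/4 = -¾ + ((-5 + x)/((2*z)))/4 = -¾ + ((-5 + x)*(1/(2*z)))/4 = -¾ + ((-5 + x)/(2*z))/4 = -¾ + (-5 + x)/(8*z))
P = -97/62 (P = -97*1/62 = -97/62 ≈ -1.5645)
r(p(A, 1))²*P = (-2)²*(-97/62) = 4*(-97/62) = -194/31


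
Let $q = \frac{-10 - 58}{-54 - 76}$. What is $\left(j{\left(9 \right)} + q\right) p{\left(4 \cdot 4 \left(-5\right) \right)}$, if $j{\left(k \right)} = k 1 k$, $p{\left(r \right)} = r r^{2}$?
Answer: $- \frac{542617600}{13} \approx -4.174 \cdot 10^{7}$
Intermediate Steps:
$q = \frac{34}{65}$ ($q = - \frac{68}{-130} = \left(-68\right) \left(- \frac{1}{130}\right) = \frac{34}{65} \approx 0.52308$)
$p{\left(r \right)} = r^{3}$
$j{\left(k \right)} = k^{2}$ ($j{\left(k \right)} = k k = k^{2}$)
$\left(j{\left(9 \right)} + q\right) p{\left(4 \cdot 4 \left(-5\right) \right)} = \left(9^{2} + \frac{34}{65}\right) \left(4 \cdot 4 \left(-5\right)\right)^{3} = \left(81 + \frac{34}{65}\right) \left(16 \left(-5\right)\right)^{3} = \frac{5299 \left(-80\right)^{3}}{65} = \frac{5299}{65} \left(-512000\right) = - \frac{542617600}{13}$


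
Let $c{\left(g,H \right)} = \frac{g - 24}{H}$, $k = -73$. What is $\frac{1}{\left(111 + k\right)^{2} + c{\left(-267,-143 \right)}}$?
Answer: $\frac{143}{206783} \approx 0.00069155$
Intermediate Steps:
$c{\left(g,H \right)} = \frac{-24 + g}{H}$
$\frac{1}{\left(111 + k\right)^{2} + c{\left(-267,-143 \right)}} = \frac{1}{\left(111 - 73\right)^{2} + \frac{-24 - 267}{-143}} = \frac{1}{38^{2} - - \frac{291}{143}} = \frac{1}{1444 + \frac{291}{143}} = \frac{1}{\frac{206783}{143}} = \frac{143}{206783}$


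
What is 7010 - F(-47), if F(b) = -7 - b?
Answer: 6970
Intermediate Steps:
7010 - F(-47) = 7010 - (-7 - 1*(-47)) = 7010 - (-7 + 47) = 7010 - 1*40 = 7010 - 40 = 6970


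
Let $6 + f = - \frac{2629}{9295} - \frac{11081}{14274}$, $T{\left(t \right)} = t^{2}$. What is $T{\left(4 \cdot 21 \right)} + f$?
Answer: $\frac{6540077813}{927810} \approx 7048.9$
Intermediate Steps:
$f = - \frac{6549547}{927810}$ ($f = -6 - \left(\frac{239}{845} + \frac{11081}{14274}\right) = -6 - \frac{982687}{927810} = - \frac{6549547}{927810} \approx -7.0591$)
$T{\left(4 \cdot 21 \right)} + f = \left(4 \cdot 21\right)^{2} - \frac{6549547}{927810} = 84^{2} - \frac{6549547}{927810} = 7056 - \frac{6549547}{927810} = \frac{6540077813}{927810}$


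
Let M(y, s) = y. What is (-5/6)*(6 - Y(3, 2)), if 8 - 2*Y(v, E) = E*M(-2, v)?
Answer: 0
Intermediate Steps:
Y(v, E) = 4 + E (Y(v, E) = 4 - E*(-2)/2 = 4 - (-1)*E = 4 + E)
(-5/6)*(6 - Y(3, 2)) = (-5/6)*(6 - (4 + 2)) = ((⅙)*(-5))*(6 - 1*6) = -5*(6 - 6)/6 = -⅚*0 = 0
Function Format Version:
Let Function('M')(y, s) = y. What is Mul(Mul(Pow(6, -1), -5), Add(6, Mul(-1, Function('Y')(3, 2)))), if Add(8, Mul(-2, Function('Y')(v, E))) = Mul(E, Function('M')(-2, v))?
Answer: 0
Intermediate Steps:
Function('Y')(v, E) = Add(4, E) (Function('Y')(v, E) = Add(4, Mul(Rational(-1, 2), Mul(E, -2))) = Add(4, Mul(Rational(-1, 2), Mul(-2, E))) = Add(4, E))
Mul(Mul(Pow(6, -1), -5), Add(6, Mul(-1, Function('Y')(3, 2)))) = Mul(Mul(Pow(6, -1), -5), Add(6, Mul(-1, Add(4, 2)))) = Mul(Mul(Rational(1, 6), -5), Add(6, Mul(-1, 6))) = Mul(Rational(-5, 6), Add(6, -6)) = Mul(Rational(-5, 6), 0) = 0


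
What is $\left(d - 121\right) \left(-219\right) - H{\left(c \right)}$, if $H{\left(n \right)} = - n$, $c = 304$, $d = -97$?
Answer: $48046$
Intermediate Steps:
$\left(d - 121\right) \left(-219\right) - H{\left(c \right)} = \left(-97 - 121\right) \left(-219\right) - \left(-1\right) 304 = \left(-218\right) \left(-219\right) - -304 = 47742 + 304 = 48046$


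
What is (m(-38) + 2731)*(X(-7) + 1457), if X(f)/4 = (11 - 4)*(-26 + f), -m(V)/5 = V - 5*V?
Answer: 1050543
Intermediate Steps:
m(V) = 20*V (m(V) = -5*(V - 5*V) = -(-20)*V = 20*V)
X(f) = -728 + 28*f (X(f) = 4*((11 - 4)*(-26 + f)) = 4*(7*(-26 + f)) = 4*(-182 + 7*f) = -728 + 28*f)
(m(-38) + 2731)*(X(-7) + 1457) = (20*(-38) + 2731)*((-728 + 28*(-7)) + 1457) = (-760 + 2731)*((-728 - 196) + 1457) = 1971*(-924 + 1457) = 1971*533 = 1050543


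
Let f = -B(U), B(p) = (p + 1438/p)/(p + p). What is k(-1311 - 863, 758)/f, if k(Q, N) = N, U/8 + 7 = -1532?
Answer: -114901690752/75793391 ≈ -1516.0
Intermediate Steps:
U = -12312 (U = -56 + 8*(-1532) = -56 - 12256 = -12312)
B(p) = (p + 1438/p)/(2*p) (B(p) = (p + 1438/p)/((2*p)) = (p + 1438/p)*(1/(2*p)) = (p + 1438/p)/(2*p))
f = -75793391/151585344 (f = -(1/2 + 719/(-12312)**2) = -(1/2 + 719*(1/151585344)) = -(1/2 + 719/151585344) = -1*75793391/151585344 = -75793391/151585344 ≈ -0.50000)
k(-1311 - 863, 758)/f = 758/(-75793391/151585344) = 758*(-151585344/75793391) = -114901690752/75793391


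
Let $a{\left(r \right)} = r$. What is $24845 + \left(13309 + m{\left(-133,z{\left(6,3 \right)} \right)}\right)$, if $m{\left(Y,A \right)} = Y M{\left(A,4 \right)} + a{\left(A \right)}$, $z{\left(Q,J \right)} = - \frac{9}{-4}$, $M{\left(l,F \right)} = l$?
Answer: $37857$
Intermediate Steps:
$z{\left(Q,J \right)} = \frac{9}{4}$ ($z{\left(Q,J \right)} = \left(-9\right) \left(- \frac{1}{4}\right) = \frac{9}{4}$)
$m{\left(Y,A \right)} = A + A Y$ ($m{\left(Y,A \right)} = Y A + A = A Y + A = A + A Y$)
$24845 + \left(13309 + m{\left(-133,z{\left(6,3 \right)} \right)}\right) = 24845 + \left(13309 + \frac{9 \left(1 - 133\right)}{4}\right) = 24845 + \left(13309 + \frac{9}{4} \left(-132\right)\right) = 24845 + \left(13309 - 297\right) = 24845 + 13012 = 37857$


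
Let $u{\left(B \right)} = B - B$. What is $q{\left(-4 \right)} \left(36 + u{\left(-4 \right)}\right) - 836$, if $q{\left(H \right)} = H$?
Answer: $-980$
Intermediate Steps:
$u{\left(B \right)} = 0$
$q{\left(-4 \right)} \left(36 + u{\left(-4 \right)}\right) - 836 = - 4 \left(36 + 0\right) - 836 = \left(-4\right) 36 - 836 = -144 - 836 = -980$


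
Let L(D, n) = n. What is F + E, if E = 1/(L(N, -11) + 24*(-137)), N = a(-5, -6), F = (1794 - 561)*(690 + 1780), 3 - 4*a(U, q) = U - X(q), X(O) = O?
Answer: 10047137489/3299 ≈ 3.0455e+6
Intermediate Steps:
a(U, q) = 3/4 - U/4 + q/4 (a(U, q) = 3/4 - (U - q)/4 = 3/4 + (-U/4 + q/4) = 3/4 - U/4 + q/4)
F = 3045510 (F = 1233*2470 = 3045510)
N = 1/2 (N = 3/4 - 1/4*(-5) + (1/4)*(-6) = 3/4 + 5/4 - 3/2 = 1/2 ≈ 0.50000)
E = -1/3299 (E = 1/(-11 + 24*(-137)) = 1/(-11 - 3288) = 1/(-3299) = -1/3299 ≈ -0.00030312)
F + E = 3045510 - 1/3299 = 10047137489/3299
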